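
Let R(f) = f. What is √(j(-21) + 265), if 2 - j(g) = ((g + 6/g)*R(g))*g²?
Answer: 2*I*√49215 ≈ 443.69*I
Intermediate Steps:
j(g) = 2 - g³*(g + 6/g) (j(g) = 2 - (g + 6/g)*g*g² = 2 - g*(g + 6/g)*g² = 2 - g³*(g + 6/g))
√(j(-21) + 265) = √((2 - 1*(-21)⁴ - 6*(-21)²) + 265) = √((2 - 1*194481 - 6*441) + 265) = √((2 - 194481 - 2646) + 265) = √(-197125 + 265) = √(-196860) = 2*I*√49215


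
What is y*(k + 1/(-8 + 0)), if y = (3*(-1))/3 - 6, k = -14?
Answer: 791/8 ≈ 98.875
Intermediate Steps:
y = -7 (y = -3*1/3 - 6 = -1 - 6 = -7)
y*(k + 1/(-8 + 0)) = -7*(-14 + 1/(-8 + 0)) = -7*(-14 + 1/(-8)) = -7*(-14 - 1/8) = -7*(-113/8) = 791/8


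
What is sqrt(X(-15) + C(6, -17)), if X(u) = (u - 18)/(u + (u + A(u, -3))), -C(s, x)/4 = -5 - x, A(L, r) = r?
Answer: I*sqrt(47) ≈ 6.8557*I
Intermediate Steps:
C(s, x) = 20 + 4*x (C(s, x) = -4*(-5 - x) = 20 + 4*x)
X(u) = (-18 + u)/(-3 + 2*u) (X(u) = (u - 18)/(u + (u - 3)) = (-18 + u)/(u + (-3 + u)) = (-18 + u)/(-3 + 2*u))
sqrt(X(-15) + C(6, -17)) = sqrt((-18 - 15)/(-3 + 2*(-15)) + (20 + 4*(-17))) = sqrt(-33/(-3 - 30) + (20 - 68)) = sqrt(-33/(-33) - 48) = sqrt(-1/33*(-33) - 48) = sqrt(1 - 48) = sqrt(-47) = I*sqrt(47)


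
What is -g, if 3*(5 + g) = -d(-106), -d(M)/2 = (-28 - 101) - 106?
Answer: 485/3 ≈ 161.67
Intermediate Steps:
d(M) = 470 (d(M) = -2*((-28 - 101) - 106) = -2*(-129 - 106) = -2*(-235) = 470)
g = -485/3 (g = -5 + (-1*470)/3 = -5 + (1/3)*(-470) = -5 - 470/3 = -485/3 ≈ -161.67)
-g = -1*(-485/3) = 485/3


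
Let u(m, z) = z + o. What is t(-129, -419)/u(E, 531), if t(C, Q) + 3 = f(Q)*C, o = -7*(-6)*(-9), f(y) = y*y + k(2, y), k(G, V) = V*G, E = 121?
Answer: -7513090/51 ≈ -1.4732e+5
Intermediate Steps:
k(G, V) = G*V
f(y) = y² + 2*y (f(y) = y*y + 2*y = y² + 2*y)
o = -378 (o = 42*(-9) = -378)
u(m, z) = -378 + z (u(m, z) = z - 378 = -378 + z)
t(C, Q) = -3 + C*Q*(2 + Q) (t(C, Q) = -3 + (Q*(2 + Q))*C = -3 + C*Q*(2 + Q))
t(-129, -419)/u(E, 531) = (-3 - 129*(-419)*(2 - 419))/(-378 + 531) = (-3 - 129*(-419)*(-417))/153 = (-3 - 22539267)*(1/153) = -22539270*1/153 = -7513090/51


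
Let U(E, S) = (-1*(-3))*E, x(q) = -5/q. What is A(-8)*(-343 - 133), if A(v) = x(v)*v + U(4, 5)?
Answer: -3332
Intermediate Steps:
U(E, S) = 3*E
A(v) = 7 (A(v) = (-5/v)*v + 3*4 = -5 + 12 = 7)
A(-8)*(-343 - 133) = 7*(-343 - 133) = 7*(-476) = -3332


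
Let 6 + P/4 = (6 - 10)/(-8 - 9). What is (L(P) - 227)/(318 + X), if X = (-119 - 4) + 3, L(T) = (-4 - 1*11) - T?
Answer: -1861/1683 ≈ -1.1058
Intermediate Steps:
P = -392/17 (P = -24 + 4*((6 - 10)/(-8 - 9)) = -24 + 4*(-4/(-17)) = -24 + 4*(-4*(-1/17)) = -24 + 4*(4/17) = -24 + 16/17 = -392/17 ≈ -23.059)
L(T) = -15 - T (L(T) = (-4 - 11) - T = -15 - T)
X = -120 (X = -123 + 3 = -120)
(L(P) - 227)/(318 + X) = ((-15 - 1*(-392/17)) - 227)/(318 - 120) = ((-15 + 392/17) - 227)/198 = (137/17 - 227)*(1/198) = -3722/17*1/198 = -1861/1683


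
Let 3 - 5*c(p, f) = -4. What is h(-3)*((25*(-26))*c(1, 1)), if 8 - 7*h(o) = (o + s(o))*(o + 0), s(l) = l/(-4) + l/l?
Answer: -1105/2 ≈ -552.50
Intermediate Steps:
c(p, f) = 7/5 (c(p, f) = ⅗ - ⅕*(-4) = ⅗ + ⅘ = 7/5)
s(l) = 1 - l/4 (s(l) = l*(-¼) + 1 = -l/4 + 1 = 1 - l/4)
h(o) = 8/7 - o*(1 + 3*o/4)/7 (h(o) = 8/7 - (o + (1 - o/4))*(o + 0)/7 = 8/7 - (1 + 3*o/4)*o/7 = 8/7 - o*(1 + 3*o/4)/7)
h(-3)*((25*(-26))*c(1, 1)) = (8/7 - 3/28*(-3)² - ⅐*(-3))*((25*(-26))*(7/5)) = (8/7 - 3/28*9 + 3/7)*(-650*7/5) = (8/7 - 27/28 + 3/7)*(-910) = (17/28)*(-910) = -1105/2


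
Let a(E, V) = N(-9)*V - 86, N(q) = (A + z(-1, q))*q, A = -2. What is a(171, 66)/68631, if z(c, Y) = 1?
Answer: 508/68631 ≈ 0.0074019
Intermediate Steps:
N(q) = -q (N(q) = (-2 + 1)*q = -q)
a(E, V) = -86 + 9*V (a(E, V) = (-1*(-9))*V - 86 = 9*V - 86 = -86 + 9*V)
a(171, 66)/68631 = (-86 + 9*66)/68631 = (-86 + 594)*(1/68631) = 508*(1/68631) = 508/68631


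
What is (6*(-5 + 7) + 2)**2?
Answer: 196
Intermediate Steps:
(6*(-5 + 7) + 2)**2 = (6*2 + 2)**2 = (12 + 2)**2 = 14**2 = 196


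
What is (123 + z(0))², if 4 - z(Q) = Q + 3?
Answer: 15376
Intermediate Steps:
z(Q) = 1 - Q (z(Q) = 4 - (Q + 3) = 4 - (3 + Q) = 4 + (-3 - Q) = 1 - Q)
(123 + z(0))² = (123 + (1 - 1*0))² = (123 + (1 + 0))² = (123 + 1)² = 124² = 15376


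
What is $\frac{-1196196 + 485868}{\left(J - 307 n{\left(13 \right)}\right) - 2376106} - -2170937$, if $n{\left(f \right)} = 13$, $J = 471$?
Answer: $\frac{151941730585}{69989} \approx 2.1709 \cdot 10^{6}$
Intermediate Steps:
$\frac{-1196196 + 485868}{\left(J - 307 n{\left(13 \right)}\right) - 2376106} - -2170937 = \frac{-1196196 + 485868}{\left(471 - 3991\right) - 2376106} - -2170937 = - \frac{710328}{\left(471 - 3991\right) - 2376106} + 2170937 = - \frac{710328}{-3520 - 2376106} + 2170937 = - \frac{710328}{-2379626} + 2170937 = \left(-710328\right) \left(- \frac{1}{2379626}\right) + 2170937 = \frac{20892}{69989} + 2170937 = \frac{151941730585}{69989}$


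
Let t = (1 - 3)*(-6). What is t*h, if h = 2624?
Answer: 31488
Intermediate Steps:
t = 12 (t = -2*(-6) = 12)
t*h = 12*2624 = 31488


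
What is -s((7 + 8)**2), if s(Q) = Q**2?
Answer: -50625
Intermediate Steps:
-s((7 + 8)**2) = -((7 + 8)**2)**2 = -(15**2)**2 = -1*225**2 = -1*50625 = -50625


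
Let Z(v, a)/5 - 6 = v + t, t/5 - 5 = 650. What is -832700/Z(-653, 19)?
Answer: -41635/657 ≈ -63.371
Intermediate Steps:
t = 3275 (t = 25 + 5*650 = 25 + 3250 = 3275)
Z(v, a) = 16405 + 5*v (Z(v, a) = 30 + 5*(v + 3275) = 30 + 5*(3275 + v) = 30 + (16375 + 5*v) = 16405 + 5*v)
-832700/Z(-653, 19) = -832700/(16405 + 5*(-653)) = -832700/(16405 - 3265) = -832700/13140 = -832700*1/13140 = -41635/657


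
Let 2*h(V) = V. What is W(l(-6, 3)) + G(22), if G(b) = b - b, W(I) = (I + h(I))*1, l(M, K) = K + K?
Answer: 9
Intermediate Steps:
h(V) = V/2
l(M, K) = 2*K
W(I) = 3*I/2 (W(I) = (I + I/2)*1 = (3*I/2)*1 = 3*I/2)
G(b) = 0
W(l(-6, 3)) + G(22) = 3*(2*3)/2 + 0 = (3/2)*6 + 0 = 9 + 0 = 9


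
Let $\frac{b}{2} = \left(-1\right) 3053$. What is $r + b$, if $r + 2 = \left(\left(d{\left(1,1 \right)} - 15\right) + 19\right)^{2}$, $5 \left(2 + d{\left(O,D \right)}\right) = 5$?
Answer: $-6099$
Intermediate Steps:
$d{\left(O,D \right)} = -1$ ($d{\left(O,D \right)} = -2 + \frac{1}{5} \cdot 5 = -2 + 1 = -1$)
$b = -6106$ ($b = 2 \left(\left(-1\right) 3053\right) = 2 \left(-3053\right) = -6106$)
$r = 7$ ($r = -2 + \left(\left(-1 - 15\right) + 19\right)^{2} = -2 + \left(-16 + 19\right)^{2} = -2 + 3^{2} = -2 + 9 = 7$)
$r + b = 7 - 6106 = -6099$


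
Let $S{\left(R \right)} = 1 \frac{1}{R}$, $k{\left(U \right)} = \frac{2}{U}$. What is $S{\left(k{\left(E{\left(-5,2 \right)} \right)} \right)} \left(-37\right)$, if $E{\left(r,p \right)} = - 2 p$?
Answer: $74$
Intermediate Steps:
$S{\left(R \right)} = \frac{1}{R}$
$S{\left(k{\left(E{\left(-5,2 \right)} \right)} \right)} \left(-37\right) = \frac{1}{2 \frac{1}{\left(-2\right) 2}} \left(-37\right) = \frac{1}{2 \frac{1}{-4}} \left(-37\right) = \frac{1}{2 \left(- \frac{1}{4}\right)} \left(-37\right) = \frac{1}{- \frac{1}{2}} \left(-37\right) = \left(-2\right) \left(-37\right) = 74$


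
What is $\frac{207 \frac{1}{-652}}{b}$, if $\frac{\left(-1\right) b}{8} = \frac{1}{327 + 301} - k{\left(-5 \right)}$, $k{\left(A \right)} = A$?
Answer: $\frac{3611}{455096} \approx 0.0079346$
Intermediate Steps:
$b = - \frac{6282}{157}$ ($b = - 8 \left(\frac{1}{327 + 301} - -5\right) = - 8 \left(\frac{1}{628} + 5\right) = \left(-8\right) \frac{3141}{628} = - \frac{6282}{157} \approx -40.013$)
$\frac{207 \frac{1}{-652}}{b} = \frac{207 \frac{1}{-652}}{- \frac{6282}{157}} = 207 \left(- \frac{1}{652}\right) \left(- \frac{157}{6282}\right) = \left(- \frac{207}{652}\right) \left(- \frac{157}{6282}\right) = \frac{3611}{455096}$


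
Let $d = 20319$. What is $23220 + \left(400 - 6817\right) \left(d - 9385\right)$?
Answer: $-70140258$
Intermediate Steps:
$23220 + \left(400 - 6817\right) \left(d - 9385\right) = 23220 + \left(400 - 6817\right) \left(20319 - 9385\right) = 23220 - 70163478 = -70140258$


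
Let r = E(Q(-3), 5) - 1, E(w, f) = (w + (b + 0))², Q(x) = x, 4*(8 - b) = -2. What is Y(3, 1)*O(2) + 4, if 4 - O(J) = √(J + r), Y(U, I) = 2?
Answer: 12 - 5*√5 ≈ 0.81966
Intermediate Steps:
b = 17/2 (b = 8 - ¼*(-2) = 8 + ½ = 17/2 ≈ 8.5000)
E(w, f) = (17/2 + w)² (E(w, f) = (w + (17/2 + 0))² = (w + 17/2)² = (17/2 + w)²)
r = 117/4 (r = (17 + 2*(-3))²/4 - 1 = (17 - 6)²/4 - 1 = (¼)*11² - 1 = (¼)*121 - 1 = 121/4 - 1 = 117/4 ≈ 29.250)
O(J) = 4 - √(117/4 + J) (O(J) = 4 - √(J + 117/4) = 4 - √(117/4 + J))
Y(3, 1)*O(2) + 4 = 2*(4 - √(117 + 4*2)/2) + 4 = 2*(4 - √(117 + 8)/2) + 4 = 2*(4 - 5*√5/2) + 4 = (8 - 5*√5) + 4 = 12 - 5*√5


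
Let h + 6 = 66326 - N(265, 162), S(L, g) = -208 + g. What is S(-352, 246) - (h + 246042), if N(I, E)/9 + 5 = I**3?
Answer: 167174256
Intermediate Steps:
N(I, E) = -45 + 9*I**3
h = -167420260 (h = -6 + (66326 - (-45 + 9*265**3)) = -6 + (66326 - (-45 + 9*18609625)) = -6 + (66326 - (-45 + 167486625)) = -6 + (66326 - 1*167486580) = -6 + (66326 - 167486580) = -6 - 167420254 = -167420260)
S(-352, 246) - (h + 246042) = (-208 + 246) - (-167420260 + 246042) = 38 - 1*(-167174218) = 38 + 167174218 = 167174256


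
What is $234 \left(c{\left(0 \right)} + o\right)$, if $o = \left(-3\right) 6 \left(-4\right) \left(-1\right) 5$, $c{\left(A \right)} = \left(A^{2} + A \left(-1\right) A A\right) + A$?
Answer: $-84240$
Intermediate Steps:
$c{\left(A \right)} = A + A^{2} - A^{3}$ ($c{\left(A \right)} = \left(A^{2} + - A A A\right) + A = \left(A^{2} + - A^{2} A\right) + A = \left(A^{2} - A^{3}\right) + A = A + A^{2} - A^{3}$)
$o = -360$ ($o = - 18 \cdot 4 \cdot 5 = \left(-18\right) 20 = -360$)
$234 \left(c{\left(0 \right)} + o\right) = 234 \left(0 \left(1 + 0 - 0^{2}\right) - 360\right) = 234 \left(0 \left(1 + 0 - 0\right) - 360\right) = 234 \left(0 \left(1 + 0 + 0\right) - 360\right) = 234 \left(0 \cdot 1 - 360\right) = 234 \left(0 - 360\right) = 234 \left(-360\right) = -84240$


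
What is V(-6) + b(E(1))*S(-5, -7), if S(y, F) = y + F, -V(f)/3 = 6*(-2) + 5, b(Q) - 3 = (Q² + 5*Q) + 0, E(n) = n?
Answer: -87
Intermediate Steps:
b(Q) = 3 + Q² + 5*Q (b(Q) = 3 + ((Q² + 5*Q) + 0) = 3 + (Q² + 5*Q) = 3 + Q² + 5*Q)
V(f) = 21 (V(f) = -3*(6*(-2) + 5) = -3*(-12 + 5) = -3*(-7) = 21)
S(y, F) = F + y
V(-6) + b(E(1))*S(-5, -7) = 21 + (3 + 1² + 5*1)*(-7 - 5) = 21 + (3 + 1 + 5)*(-12) = 21 + 9*(-12) = 21 - 108 = -87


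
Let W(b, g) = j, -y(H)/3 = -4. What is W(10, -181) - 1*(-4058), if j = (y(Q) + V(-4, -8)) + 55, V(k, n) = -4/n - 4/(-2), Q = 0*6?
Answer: 8255/2 ≈ 4127.5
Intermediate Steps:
Q = 0
y(H) = 12 (y(H) = -3*(-4) = 12)
V(k, n) = 2 - 4/n (V(k, n) = -4/n - 4*(-½) = -4/n + 2 = 2 - 4/n)
j = 139/2 (j = (12 + (2 - 4/(-8))) + 55 = (12 + (2 - 4*(-⅛))) + 55 = (12 + (2 + ½)) + 55 = (12 + 5/2) + 55 = 29/2 + 55 = 139/2 ≈ 69.500)
W(b, g) = 139/2
W(10, -181) - 1*(-4058) = 139/2 - 1*(-4058) = 139/2 + 4058 = 8255/2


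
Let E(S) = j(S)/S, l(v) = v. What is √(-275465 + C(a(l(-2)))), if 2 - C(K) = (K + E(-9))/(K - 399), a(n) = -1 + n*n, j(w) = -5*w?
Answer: 5*I*√47996674/66 ≈ 524.85*I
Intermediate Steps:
a(n) = -1 + n²
E(S) = -5 (E(S) = (-5*S)/S = -5)
C(K) = 2 - (-5 + K)/(-399 + K) (C(K) = 2 - (K - 5)/(K - 399) = 2 - (-5 + K)/(-399 + K))
√(-275465 + C(a(l(-2)))) = √(-275465 + (-793 + (-1 + (-2)²))/(-399 + (-1 + (-2)²))) = √(-275465 + (-793 + (-1 + 4))/(-399 + (-1 + 4))) = √(-275465 + (-793 + 3)/(-399 + 3)) = √(-275465 - 790/(-396)) = √(-275465 - 1/396*(-790)) = √(-275465 + 395/198) = √(-54541675/198) = 5*I*√47996674/66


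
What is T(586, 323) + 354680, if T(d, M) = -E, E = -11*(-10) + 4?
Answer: 354566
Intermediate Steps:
E = 114 (E = 110 + 4 = 114)
T(d, M) = -114 (T(d, M) = -1*114 = -114)
T(586, 323) + 354680 = -114 + 354680 = 354566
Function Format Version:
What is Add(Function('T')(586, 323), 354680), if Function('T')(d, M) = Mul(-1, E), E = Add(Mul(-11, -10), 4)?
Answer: 354566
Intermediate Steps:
E = 114 (E = Add(110, 4) = 114)
Function('T')(d, M) = -114 (Function('T')(d, M) = Mul(-1, 114) = -114)
Add(Function('T')(586, 323), 354680) = Add(-114, 354680) = 354566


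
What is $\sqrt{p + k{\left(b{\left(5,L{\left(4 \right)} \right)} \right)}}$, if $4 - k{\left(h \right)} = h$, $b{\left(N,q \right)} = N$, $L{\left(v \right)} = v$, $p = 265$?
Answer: $2 \sqrt{66} \approx 16.248$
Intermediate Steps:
$k{\left(h \right)} = 4 - h$
$\sqrt{p + k{\left(b{\left(5,L{\left(4 \right)} \right)} \right)}} = \sqrt{265 + \left(4 - 5\right)} = \sqrt{265 - 1} = \sqrt{264} = 2 \sqrt{66}$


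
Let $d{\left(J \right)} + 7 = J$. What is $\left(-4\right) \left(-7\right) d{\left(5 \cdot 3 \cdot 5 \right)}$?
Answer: $1904$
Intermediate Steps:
$d{\left(J \right)} = -7 + J$
$\left(-4\right) \left(-7\right) d{\left(5 \cdot 3 \cdot 5 \right)} = \left(-4\right) \left(-7\right) \left(-7 + 5 \cdot 3 \cdot 5\right) = 28 \left(-7 + 15 \cdot 5\right) = 28 \left(-7 + 75\right) = 28 \cdot 68 = 1904$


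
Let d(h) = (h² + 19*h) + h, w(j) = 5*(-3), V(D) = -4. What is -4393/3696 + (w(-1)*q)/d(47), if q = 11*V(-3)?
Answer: -11394197/11638704 ≈ -0.97899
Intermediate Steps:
w(j) = -15
q = -44 (q = 11*(-4) = -44)
d(h) = h² + 20*h
-4393/3696 + (w(-1)*q)/d(47) = -4393/3696 + (-15*(-44))/((47*(20 + 47))) = -4393*1/3696 + 660/((47*67)) = -4393/3696 + 660/3149 = -11394197/11638704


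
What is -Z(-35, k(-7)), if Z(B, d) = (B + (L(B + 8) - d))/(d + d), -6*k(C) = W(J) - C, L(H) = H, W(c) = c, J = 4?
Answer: -361/22 ≈ -16.409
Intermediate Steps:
k(C) = -2/3 + C/6 (k(C) = -(4 - C)/6 = -2/3 + C/6)
Z(B, d) = (8 - d + 2*B)/(2*d) (Z(B, d) = (B + ((B + 8) - d))/(d + d) = (B + ((8 + B) - d))/((2*d)) = (B + (8 + B - d))*(1/(2*d)) = (8 - d + 2*B)*(1/(2*d)) = (8 - d + 2*B)/(2*d))
-Z(-35, k(-7)) = -(4 - 35 - (-2/3 + (1/6)*(-7))/2)/(-2/3 + (1/6)*(-7)) = -(4 - 35 - (-2/3 - 7/6)/2)/(-2/3 - 7/6) = -(4 - 35 - 1/2*(-11/6))/(-11/6) = -(-6)*(4 - 35 + 11/12)/11 = -(-6)*(-361)/(11*12) = -1*361/22 = -361/22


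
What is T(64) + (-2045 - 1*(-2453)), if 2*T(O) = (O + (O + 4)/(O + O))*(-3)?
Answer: 19917/64 ≈ 311.20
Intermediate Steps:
T(O) = -3*O/2 - 3*(4 + O)/(4*O) (T(O) = ((O + (O + 4)/(O + O))*(-3))/2 = ((O + (4 + O)/((2*O)))*(-3))/2 = ((O + (4 + O)*(1/(2*O)))*(-3))/2 = ((O + (4 + O)/(2*O))*(-3))/2 = (-3*O - 3*(4 + O)/(2*O))/2 = -3*O/2 - 3*(4 + O)/(4*O))
T(64) + (-2045 - 1*(-2453)) = (-¾ - 3/64 - 3/2*64) + (-2045 - 1*(-2453)) = (-¾ - 3*1/64 - 96) + (-2045 + 2453) = (-¾ - 3/64 - 96) + 408 = -6195/64 + 408 = 19917/64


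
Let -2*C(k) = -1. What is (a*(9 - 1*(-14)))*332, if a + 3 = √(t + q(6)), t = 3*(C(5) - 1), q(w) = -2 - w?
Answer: -22908 + 3818*I*√38 ≈ -22908.0 + 23536.0*I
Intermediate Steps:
C(k) = ½ (C(k) = -½*(-1) = ½)
t = -3/2 (t = 3*(½ - 1) = 3*(-½) = -3/2 ≈ -1.5000)
a = -3 + I*√38/2 (a = -3 + √(-3/2 + (-2 - 1*6)) = -3 + √(-3/2 + (-2 - 6)) = -3 + √(-3/2 - 8) = -3 + √(-19/2) = -3 + I*√38/2 ≈ -3.0 + 3.0822*I)
(a*(9 - 1*(-14)))*332 = ((-3 + I*√38/2)*(9 - 1*(-14)))*332 = ((-3 + I*√38/2)*(9 + 14))*332 = ((-3 + I*√38/2)*23)*332 = (-69 + 23*I*√38/2)*332 = -22908 + 3818*I*√38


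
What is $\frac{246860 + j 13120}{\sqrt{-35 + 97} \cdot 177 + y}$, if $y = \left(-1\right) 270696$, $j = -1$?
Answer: $- \frac{10545413840}{12212397003} - \frac{6895330 \sqrt{62}}{12212397003} \approx -0.86795$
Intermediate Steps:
$y = -270696$
$\frac{246860 + j 13120}{\sqrt{-35 + 97} \cdot 177 + y} = \frac{246860 - 13120}{\sqrt{-35 + 97} \cdot 177 - 270696} = \frac{246860 - 13120}{\sqrt{62} \cdot 177 - 270696} = \frac{233740}{177 \sqrt{62} - 270696} = \frac{233740}{-270696 + 177 \sqrt{62}}$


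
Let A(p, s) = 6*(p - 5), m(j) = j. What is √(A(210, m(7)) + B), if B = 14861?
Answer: √16091 ≈ 126.85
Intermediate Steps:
A(p, s) = -30 + 6*p (A(p, s) = 6*(-5 + p) = -30 + 6*p)
√(A(210, m(7)) + B) = √((-30 + 6*210) + 14861) = √((-30 + 1260) + 14861) = √(1230 + 14861) = √16091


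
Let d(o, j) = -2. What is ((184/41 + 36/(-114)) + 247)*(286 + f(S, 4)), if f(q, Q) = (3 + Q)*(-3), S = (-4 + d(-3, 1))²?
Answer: 51850695/779 ≈ 66561.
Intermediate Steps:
S = 36 (S = (-4 - 2)² = (-6)² = 36)
f(q, Q) = -9 - 3*Q
((184/41 + 36/(-114)) + 247)*(286 + f(S, 4)) = ((184/41 + 36/(-114)) + 247)*(286 + (-9 - 3*4)) = ((184*(1/41) + 36*(-1/114)) + 247)*(286 + (-9 - 12)) = ((184/41 - 6/19) + 247)*(286 - 21) = (3250/779 + 247)*265 = (195663/779)*265 = 51850695/779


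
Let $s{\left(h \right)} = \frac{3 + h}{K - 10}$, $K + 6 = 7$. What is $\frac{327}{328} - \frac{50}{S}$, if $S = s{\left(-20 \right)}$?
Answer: $- \frac{142041}{5576} \approx -25.474$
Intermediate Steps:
$K = 1$ ($K = -6 + 7 = 1$)
$s{\left(h \right)} = - \frac{1}{3} - \frac{h}{9}$ ($s{\left(h \right)} = \frac{3 + h}{1 - 10} = \frac{3 + h}{-9} = \left(3 + h\right) \left(- \frac{1}{9}\right) = - \frac{1}{3} - \frac{h}{9}$)
$S = \frac{17}{9}$ ($S = - \frac{1}{3} - - \frac{20}{9} = - \frac{1}{3} + \frac{20}{9} = \frac{17}{9} \approx 1.8889$)
$\frac{327}{328} - \frac{50}{S} = \frac{327}{328} - \frac{50}{\frac{17}{9}} = 327 \cdot \frac{1}{328} - \frac{450}{17} = \frac{327}{328} - \frac{450}{17} = - \frac{142041}{5576}$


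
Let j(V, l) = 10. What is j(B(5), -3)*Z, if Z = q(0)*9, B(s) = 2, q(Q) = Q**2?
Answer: 0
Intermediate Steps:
Z = 0 (Z = 0**2*9 = 0*9 = 0)
j(B(5), -3)*Z = 10*0 = 0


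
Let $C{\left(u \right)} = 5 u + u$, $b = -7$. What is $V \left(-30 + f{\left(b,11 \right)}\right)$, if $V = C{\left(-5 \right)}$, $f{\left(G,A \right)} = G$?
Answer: $1110$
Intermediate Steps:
$C{\left(u \right)} = 6 u$
$V = -30$ ($V = 6 \left(-5\right) = -30$)
$V \left(-30 + f{\left(b,11 \right)}\right) = - 30 \left(-30 - 7\right) = \left(-30\right) \left(-37\right) = 1110$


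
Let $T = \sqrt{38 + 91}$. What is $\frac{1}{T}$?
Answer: $\frac{\sqrt{129}}{129} \approx 0.088045$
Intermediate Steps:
$T = \sqrt{129} \approx 11.358$
$\frac{1}{T} = \frac{1}{\sqrt{129}} = \frac{\sqrt{129}}{129}$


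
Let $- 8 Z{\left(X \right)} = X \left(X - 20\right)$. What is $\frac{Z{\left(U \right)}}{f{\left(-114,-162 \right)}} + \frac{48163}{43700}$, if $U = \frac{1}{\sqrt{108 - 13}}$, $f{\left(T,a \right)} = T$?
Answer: $\frac{10981279}{9963600} - \frac{\sqrt{95}}{4332} \approx 1.0999$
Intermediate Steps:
$U = \frac{\sqrt{95}}{95}$ ($U = \frac{1}{\sqrt{95}} = \frac{\sqrt{95}}{95} \approx 0.1026$)
$Z{\left(X \right)} = - \frac{X \left(-20 + X\right)}{8}$ ($Z{\left(X \right)} = - \frac{X \left(X - 20\right)}{8} = - \frac{X \left(-20 + X\right)}{8}$)
$\frac{Z{\left(U \right)}}{f{\left(-114,-162 \right)}} + \frac{48163}{43700} = \frac{\frac{1}{8} \frac{\sqrt{95}}{95} \left(20 - \frac{\sqrt{95}}{95}\right)}{-114} + \frac{48163}{43700} = \frac{\frac{\sqrt{95}}{95} \left(20 - \frac{\sqrt{95}}{95}\right)}{8} \left(- \frac{1}{114}\right) + 48163 \cdot \frac{1}{43700} = \frac{\sqrt{95} \left(20 - \frac{\sqrt{95}}{95}\right)}{760} \left(- \frac{1}{114}\right) + \frac{48163}{43700} = - \frac{\sqrt{95} \left(20 - \frac{\sqrt{95}}{95}\right)}{86640} + \frac{48163}{43700} = \frac{48163}{43700} - \frac{\sqrt{95} \left(20 - \frac{\sqrt{95}}{95}\right)}{86640}$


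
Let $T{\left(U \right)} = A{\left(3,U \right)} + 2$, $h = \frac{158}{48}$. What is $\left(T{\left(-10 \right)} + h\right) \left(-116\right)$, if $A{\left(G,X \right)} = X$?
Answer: $\frac{3277}{6} \approx 546.17$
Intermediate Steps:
$h = \frac{79}{24}$ ($h = 158 \cdot \frac{1}{48} = \frac{79}{24} \approx 3.2917$)
$T{\left(U \right)} = 2 + U$ ($T{\left(U \right)} = U + 2 = 2 + U$)
$\left(T{\left(-10 \right)} + h\right) \left(-116\right) = \left(\left(2 - 10\right) + \frac{79}{24}\right) \left(-116\right) = \left(-8 + \frac{79}{24}\right) \left(-116\right) = \left(- \frac{113}{24}\right) \left(-116\right) = \frac{3277}{6}$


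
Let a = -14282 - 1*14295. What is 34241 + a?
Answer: 5664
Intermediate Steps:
a = -28577 (a = -14282 - 14295 = -28577)
34241 + a = 34241 - 28577 = 5664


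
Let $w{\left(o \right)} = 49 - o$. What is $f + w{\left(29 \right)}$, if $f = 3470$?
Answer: $3490$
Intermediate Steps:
$f + w{\left(29 \right)} = 3470 + \left(49 - 29\right) = 3470 + 20 = 3490$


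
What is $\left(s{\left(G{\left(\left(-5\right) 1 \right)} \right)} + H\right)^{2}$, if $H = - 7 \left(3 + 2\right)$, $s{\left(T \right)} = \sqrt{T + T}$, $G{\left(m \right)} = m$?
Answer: $\left(35 - i \sqrt{10}\right)^{2} \approx 1215.0 - 221.36 i$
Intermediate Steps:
$s{\left(T \right)} = \sqrt{2} \sqrt{T}$ ($s{\left(T \right)} = \sqrt{2 T} = \sqrt{2} \sqrt{T}$)
$H = -35$ ($H = \left(-7\right) 5 = -35$)
$\left(s{\left(G{\left(\left(-5\right) 1 \right)} \right)} + H\right)^{2} = \left(\sqrt{2} \sqrt{\left(-5\right) 1} - 35\right)^{2} = \left(\sqrt{2} \sqrt{-5} - 35\right)^{2} = \left(\sqrt{2} i \sqrt{5} - 35\right)^{2} = \left(i \sqrt{10} - 35\right)^{2} = \left(-35 + i \sqrt{10}\right)^{2}$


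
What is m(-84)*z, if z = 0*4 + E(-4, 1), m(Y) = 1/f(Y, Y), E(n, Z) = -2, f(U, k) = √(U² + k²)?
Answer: -√2/84 ≈ -0.016836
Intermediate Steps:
m(Y) = √2/(2*√(Y²)) (m(Y) = 1/(√(Y² + Y²)) = 1/(√(2*Y²)) = 1/(√2*√(Y²)) = √2/(2*√(Y²)))
z = -2 (z = 0*4 - 2 = 0 - 2 = -2)
m(-84)*z = (√2/(2*√((-84)²)))*(-2) = (√2/(2*√7056))*(-2) = ((½)*√2*(1/84))*(-2) = (√2/168)*(-2) = -√2/84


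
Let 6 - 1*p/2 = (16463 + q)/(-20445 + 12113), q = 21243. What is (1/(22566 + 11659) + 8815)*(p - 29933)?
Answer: -3759497096829568/14258135 ≈ -2.6367e+8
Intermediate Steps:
p = 43849/2083 (p = 12 - 2*(16463 + 21243)/(-20445 + 12113) = 12 - 75412/(-8332) = 12 - 75412*(-1)/8332 = 12 - 2*(-18853/4166) = 12 + 18853/2083 = 43849/2083 ≈ 21.051)
(1/(22566 + 11659) + 8815)*(p - 29933) = (1/(22566 + 11659) + 8815)*(43849/2083 - 29933) = (1/34225 + 8815)*(-62306590/2083) = (301693376/34225)*(-62306590/2083) = -3759497096829568/14258135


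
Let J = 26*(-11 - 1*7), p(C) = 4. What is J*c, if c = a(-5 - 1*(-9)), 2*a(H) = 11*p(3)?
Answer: -10296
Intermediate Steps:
J = -468 (J = 26*(-11 - 7) = 26*(-18) = -468)
a(H) = 22 (a(H) = (11*4)/2 = (½)*44 = 22)
c = 22
J*c = -468*22 = -10296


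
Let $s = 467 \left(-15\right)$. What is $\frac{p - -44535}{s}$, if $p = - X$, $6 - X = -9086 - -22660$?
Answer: $- \frac{58103}{7005} \approx -8.2945$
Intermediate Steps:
$X = -13568$ ($X = 6 - \left(-9086 - -22660\right) = 6 - \left(-9086 + 22660\right) = 6 - 13574 = -13568$)
$s = -7005$
$p = 13568$ ($p = \left(-1\right) \left(-13568\right) = 13568$)
$\frac{p - -44535}{s} = \frac{13568 - -44535}{-7005} = \left(13568 + 44535\right) \left(- \frac{1}{7005}\right) = 58103 \left(- \frac{1}{7005}\right) = - \frac{58103}{7005}$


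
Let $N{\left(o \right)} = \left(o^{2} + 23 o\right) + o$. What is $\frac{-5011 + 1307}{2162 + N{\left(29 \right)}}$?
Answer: $- \frac{3704}{3699} \approx -1.0014$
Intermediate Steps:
$N{\left(o \right)} = o^{2} + 24 o$
$\frac{-5011 + 1307}{2162 + N{\left(29 \right)}} = \frac{-5011 + 1307}{2162 + 29 \left(24 + 29\right)} = - \frac{3704}{2162 + 29 \cdot 53} = - \frac{3704}{2162 + 1537} = - \frac{3704}{3699}$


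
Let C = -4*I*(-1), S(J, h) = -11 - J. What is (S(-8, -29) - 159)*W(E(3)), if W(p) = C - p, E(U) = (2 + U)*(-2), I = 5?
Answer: -4860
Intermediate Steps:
E(U) = -4 - 2*U
C = 20 (C = -4*5*(-1) = -20*(-1) = 20)
W(p) = 20 - p
(S(-8, -29) - 159)*W(E(3)) = ((-11 - 1*(-8)) - 159)*(20 - (-4 - 2*3)) = ((-11 + 8) - 159)*(20 - (-4 - 6)) = (-3 - 159)*(20 - 1*(-10)) = -162*(20 + 10) = -162*30 = -4860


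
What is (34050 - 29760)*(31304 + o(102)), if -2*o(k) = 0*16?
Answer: 134294160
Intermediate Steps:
o(k) = 0 (o(k) = -0*16 = -1/2*0 = 0)
(34050 - 29760)*(31304 + o(102)) = (34050 - 29760)*(31304 + 0) = 4290*31304 = 134294160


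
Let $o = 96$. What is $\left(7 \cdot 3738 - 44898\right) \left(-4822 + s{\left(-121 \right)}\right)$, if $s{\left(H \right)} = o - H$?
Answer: $86260860$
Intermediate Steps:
$s{\left(H \right)} = 96 - H$
$\left(7 \cdot 3738 - 44898\right) \left(-4822 + s{\left(-121 \right)}\right) = \left(7 \cdot 3738 - 44898\right) \left(-4822 + \left(96 - -121\right)\right) = \left(26166 - 44898\right) \left(-4822 + \left(96 + 121\right)\right) = - 18732 \left(-4822 + 217\right) = \left(-18732\right) \left(-4605\right) = 86260860$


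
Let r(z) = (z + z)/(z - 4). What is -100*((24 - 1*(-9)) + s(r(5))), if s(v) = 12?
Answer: -4500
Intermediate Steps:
r(z) = 2*z/(-4 + z) (r(z) = (2*z)/(-4 + z) = 2*z/(-4 + z))
-100*((24 - 1*(-9)) + s(r(5))) = -100*((24 - 1*(-9)) + 12) = -100*((24 + 9) + 12) = -100*(33 + 12) = -100*45 = -4500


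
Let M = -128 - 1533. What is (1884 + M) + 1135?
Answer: 1358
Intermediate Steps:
M = -1661
(1884 + M) + 1135 = (1884 - 1661) + 1135 = 223 + 1135 = 1358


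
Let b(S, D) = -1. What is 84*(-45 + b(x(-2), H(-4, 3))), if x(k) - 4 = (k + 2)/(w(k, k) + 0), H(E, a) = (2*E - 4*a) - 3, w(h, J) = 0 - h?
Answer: -3864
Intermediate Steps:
w(h, J) = -h
H(E, a) = -3 - 4*a + 2*E (H(E, a) = (-4*a + 2*E) - 3 = -3 - 4*a + 2*E)
x(k) = 4 - (2 + k)/k (x(k) = 4 + (k + 2)/(-k + 0) = 4 + (2 + k)/((-k)) = 4 + (2 + k)*(-1/k) = 4 - (2 + k)/k)
84*(-45 + b(x(-2), H(-4, 3))) = 84*(-45 - 1) = 84*(-46) = -3864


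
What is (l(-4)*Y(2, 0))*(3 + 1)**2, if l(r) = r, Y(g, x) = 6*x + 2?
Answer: -128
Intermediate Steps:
Y(g, x) = 2 + 6*x
(l(-4)*Y(2, 0))*(3 + 1)**2 = (-4*(2 + 6*0))*(3 + 1)**2 = -4*(2 + 0)*4**2 = -4*2*16 = -8*16 = -128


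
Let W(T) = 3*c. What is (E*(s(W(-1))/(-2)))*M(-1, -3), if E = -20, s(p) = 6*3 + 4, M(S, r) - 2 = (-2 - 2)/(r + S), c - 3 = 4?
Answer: 660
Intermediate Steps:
c = 7 (c = 3 + 4 = 7)
M(S, r) = 2 - 4/(S + r) (M(S, r) = 2 + (-2 - 2)/(r + S) = 2 - 4/(S + r))
W(T) = 21 (W(T) = 3*7 = 21)
s(p) = 22 (s(p) = 18 + 4 = 22)
(E*(s(W(-1))/(-2)))*M(-1, -3) = (-440/(-2))*(2*(-2 - 1 - 3)/(-1 - 3)) = (-440*(-1)/2)*(2*(-6)/(-4)) = (-20*(-11))*(2*(-¼)*(-6)) = 220*3 = 660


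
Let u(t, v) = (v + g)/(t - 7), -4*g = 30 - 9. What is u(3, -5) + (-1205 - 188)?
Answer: -22247/16 ≈ -1390.4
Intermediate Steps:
g = -21/4 (g = -(30 - 9)/4 = -¼*21 = -21/4 ≈ -5.2500)
u(t, v) = (-21/4 + v)/(-7 + t) (u(t, v) = (v - 21/4)/(t - 7) = (-21/4 + v)/(-7 + t))
u(3, -5) + (-1205 - 188) = (-21/4 - 5)/(-7 + 3) + (-1205 - 188) = -41/4/(-4) - 1393 = -¼*(-41/4) - 1393 = 41/16 - 1393 = -22247/16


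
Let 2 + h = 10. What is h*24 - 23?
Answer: 169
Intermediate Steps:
h = 8 (h = -2 + 10 = 8)
h*24 - 23 = 8*24 - 23 = 192 - 23 = 169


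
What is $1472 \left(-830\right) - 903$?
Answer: $-1222663$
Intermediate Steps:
$1472 \left(-830\right) - 903 = -1221760 - 903 = -1222663$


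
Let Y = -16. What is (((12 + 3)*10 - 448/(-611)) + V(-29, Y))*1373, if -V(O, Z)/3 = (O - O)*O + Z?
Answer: 166717898/611 ≈ 2.7286e+5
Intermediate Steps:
V(O, Z) = -3*Z (V(O, Z) = -3*((O - O)*O + Z) = -3*(0*O + Z) = -3*(0 + Z) = -3*Z)
(((12 + 3)*10 - 448/(-611)) + V(-29, Y))*1373 = (((12 + 3)*10 - 448/(-611)) - 3*(-16))*1373 = ((15*10 - 448*(-1/611)) + 48)*1373 = ((150 + 448/611) + 48)*1373 = (92098/611 + 48)*1373 = (121426/611)*1373 = 166717898/611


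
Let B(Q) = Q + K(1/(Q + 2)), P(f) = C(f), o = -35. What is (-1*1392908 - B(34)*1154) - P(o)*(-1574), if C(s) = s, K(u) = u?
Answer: -26770789/18 ≈ -1.4873e+6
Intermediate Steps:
P(f) = f
B(Q) = Q + 1/(2 + Q) (B(Q) = Q + 1/(Q + 2) = Q + 1/(2 + Q))
(-1*1392908 - B(34)*1154) - P(o)*(-1574) = (-1*1392908 - (1 + 34*(2 + 34))/(2 + 34)*1154) - (-35)*(-1574) = (-1392908 - (1 + 34*36)/36*1154) - 1*55090 = (-1392908 - (1 + 1224)/36*1154) - 55090 = (-1392908 - (1/36)*1225*1154) - 55090 = (-1392908 - 1225*1154/36) - 55090 = (-1392908 - 1*706825/18) - 55090 = (-1392908 - 706825/18) - 55090 = -25779169/18 - 55090 = -26770789/18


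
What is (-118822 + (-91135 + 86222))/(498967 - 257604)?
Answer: -123735/241363 ≈ -0.51265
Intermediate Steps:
(-118822 + (-91135 + 86222))/(498967 - 257604) = (-118822 - 4913)/241363 = -123735*1/241363 = -123735/241363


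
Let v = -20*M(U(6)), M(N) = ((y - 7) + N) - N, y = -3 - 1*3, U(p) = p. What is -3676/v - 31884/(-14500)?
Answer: -562652/47125 ≈ -11.940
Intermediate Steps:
y = -6 (y = -3 - 3 = -6)
M(N) = -13 (M(N) = ((-6 - 7) + N) - N = (-13 + N) - N = -13)
v = 260 (v = -20*(-13) = 260)
-3676/v - 31884/(-14500) = -3676/260 - 31884/(-14500) = -3676*1/260 - 31884*(-1/14500) = -919/65 + 7971/3625 = -562652/47125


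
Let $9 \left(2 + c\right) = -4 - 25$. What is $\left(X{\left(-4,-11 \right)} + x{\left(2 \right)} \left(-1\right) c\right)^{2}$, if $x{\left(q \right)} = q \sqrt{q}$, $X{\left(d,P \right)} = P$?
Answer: $\frac{27473}{81} - \frac{2068 \sqrt{2}}{9} \approx 14.218$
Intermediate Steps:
$c = - \frac{47}{9}$ ($c = -2 + \frac{-4 - 25}{9} = -2 + \frac{1}{9} \left(-29\right) = -2 - \frac{29}{9} = - \frac{47}{9} \approx -5.2222$)
$x{\left(q \right)} = q^{\frac{3}{2}}$
$\left(X{\left(-4,-11 \right)} + x{\left(2 \right)} \left(-1\right) c\right)^{2} = \left(-11 + 2^{\frac{3}{2}} \left(-1\right) \left(- \frac{47}{9}\right)\right)^{2} = \left(-11 + 2 \sqrt{2} \left(-1\right) \left(- \frac{47}{9}\right)\right)^{2} = \left(-11 + - 2 \sqrt{2} \left(- \frac{47}{9}\right)\right)^{2} = \left(-11 + \frac{94 \sqrt{2}}{9}\right)^{2}$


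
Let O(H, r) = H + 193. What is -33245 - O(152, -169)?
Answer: -33590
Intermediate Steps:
O(H, r) = 193 + H
-33245 - O(152, -169) = -33245 - (193 + 152) = -33245 - 1*345 = -33245 - 345 = -33590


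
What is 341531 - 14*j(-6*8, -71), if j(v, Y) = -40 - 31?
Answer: 342525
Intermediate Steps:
j(v, Y) = -71
341531 - 14*j(-6*8, -71) = 341531 - 14*(-71) = 341531 + 994 = 342525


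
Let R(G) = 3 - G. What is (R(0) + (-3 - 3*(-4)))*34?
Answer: 408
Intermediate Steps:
(R(0) + (-3 - 3*(-4)))*34 = ((3 - 1*0) + (-3 - 3*(-4)))*34 = ((3 + 0) + (-3 + 12))*34 = (3 + 9)*34 = 12*34 = 408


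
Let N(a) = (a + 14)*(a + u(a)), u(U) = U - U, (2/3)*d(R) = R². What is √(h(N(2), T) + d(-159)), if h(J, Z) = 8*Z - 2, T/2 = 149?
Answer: √161214/2 ≈ 200.76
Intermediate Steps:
d(R) = 3*R²/2
T = 298 (T = 2*149 = 298)
u(U) = 0
N(a) = a*(14 + a) (N(a) = (a + 14)*(a + 0) = (14 + a)*a = a*(14 + a))
h(J, Z) = -2 + 8*Z
√(h(N(2), T) + d(-159)) = √((-2 + 8*298) + (3/2)*(-159)²) = √((-2 + 2384) + (3/2)*25281) = √(2382 + 75843/2) = √(80607/2) = √161214/2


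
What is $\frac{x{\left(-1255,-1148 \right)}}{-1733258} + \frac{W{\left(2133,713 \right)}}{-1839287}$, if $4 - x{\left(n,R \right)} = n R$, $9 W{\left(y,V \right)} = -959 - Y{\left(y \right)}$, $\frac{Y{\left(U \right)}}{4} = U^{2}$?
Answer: $\frac{27697072289279}{14345815081707} \approx 1.9307$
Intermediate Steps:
$Y{\left(U \right)} = 4 U^{2}$
$W{\left(y,V \right)} = - \frac{959}{9} - \frac{4 y^{2}}{9}$ ($W{\left(y,V \right)} = \frac{-959 - 4 y^{2}}{9} = - \frac{959}{9} - \frac{4 y^{2}}{9}$)
$x{\left(n,R \right)} = 4 - R n$ ($x{\left(n,R \right)} = 4 - n R = 4 - R n$)
$\frac{x{\left(-1255,-1148 \right)}}{-1733258} + \frac{W{\left(2133,713 \right)}}{-1839287} = \frac{4 - \left(-1148\right) \left(-1255\right)}{-1733258} + \frac{- \frac{959}{9} - \frac{4 \cdot 2133^{2}}{9}}{-1839287} = \left(4 - 1440740\right) \left(- \frac{1}{1733258}\right) + \left(- \frac{959}{9} - 2022084\right) \left(- \frac{1}{1839287}\right) = \left(-1440736\right) \left(- \frac{1}{1733258}\right) + \left(- \frac{959}{9} - 2022084\right) \left(- \frac{1}{1839287}\right) = \frac{720368}{866629} - - \frac{18199715}{16553583} = \frac{720368}{866629} + \frac{18199715}{16553583} = \frac{27697072289279}{14345815081707}$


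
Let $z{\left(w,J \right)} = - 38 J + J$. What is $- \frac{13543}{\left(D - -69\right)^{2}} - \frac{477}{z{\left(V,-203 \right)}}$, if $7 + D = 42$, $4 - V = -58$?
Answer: $- \frac{106880705}{81238976} \approx -1.3156$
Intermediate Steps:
$V = 62$ ($V = 4 - -58 = 4 + 58 = 62$)
$z{\left(w,J \right)} = - 37 J$
$D = 35$ ($D = -7 + 42 = 35$)
$- \frac{13543}{\left(D - -69\right)^{2}} - \frac{477}{z{\left(V,-203 \right)}} = - \frac{13543}{\left(35 - -69\right)^{2}} - \frac{477}{\left(-37\right) \left(-203\right)} = - \frac{13543}{\left(35 + 69\right)^{2}} - \frac{477}{7511} = - \frac{13543}{104^{2}} - \frac{477}{7511} = - \frac{13543}{10816} - \frac{477}{7511} = - \frac{106880705}{81238976}$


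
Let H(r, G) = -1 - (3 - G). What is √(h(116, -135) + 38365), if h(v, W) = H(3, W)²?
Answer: √57686 ≈ 240.18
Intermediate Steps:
H(r, G) = -4 + G (H(r, G) = -1 + (-3 + G) = -4 + G)
h(v, W) = (-4 + W)²
√(h(116, -135) + 38365) = √((-4 - 135)² + 38365) = √((-139)² + 38365) = √(19321 + 38365) = √57686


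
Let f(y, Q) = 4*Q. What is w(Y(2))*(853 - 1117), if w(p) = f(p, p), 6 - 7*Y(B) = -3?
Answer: -9504/7 ≈ -1357.7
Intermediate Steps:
Y(B) = 9/7 (Y(B) = 6/7 - ⅐*(-3) = 6/7 + 3/7 = 9/7)
w(p) = 4*p
w(Y(2))*(853 - 1117) = (4*(9/7))*(853 - 1117) = (36/7)*(-264) = -9504/7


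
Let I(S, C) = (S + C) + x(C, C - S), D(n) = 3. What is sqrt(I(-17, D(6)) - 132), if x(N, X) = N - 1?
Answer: 12*I ≈ 12.0*I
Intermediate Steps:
x(N, X) = -1 + N
I(S, C) = -1 + S + 2*C (I(S, C) = (S + C) + (-1 + C) = (C + S) + (-1 + C) = -1 + S + 2*C)
sqrt(I(-17, D(6)) - 132) = sqrt((-1 - 17 + 2*3) - 132) = sqrt((-1 - 17 + 6) - 132) = sqrt(-12 - 132) = sqrt(-144) = 12*I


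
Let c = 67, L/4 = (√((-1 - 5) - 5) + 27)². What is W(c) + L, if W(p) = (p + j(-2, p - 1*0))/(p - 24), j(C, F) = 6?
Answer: 123569/43 + 216*I*√11 ≈ 2873.7 + 716.39*I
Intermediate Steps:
L = 4*(27 + I*√11)² (L = 4*(√((-1 - 5) - 5) + 27)² = 4*(√(-6 - 5) + 27)² = 4*(√(-11) + 27)² = 4*(I*√11 + 27)² = 4*(27 + I*√11)² ≈ 2872.0 + 716.39*I)
W(p) = (6 + p)/(-24 + p) (W(p) = (p + 6)/(p - 24) = (6 + p)/(-24 + p))
W(c) + L = (6 + 67)/(-24 + 67) + (2872 + 216*I*√11) = 73/43 + (2872 + 216*I*√11) = 123569/43 + 216*I*√11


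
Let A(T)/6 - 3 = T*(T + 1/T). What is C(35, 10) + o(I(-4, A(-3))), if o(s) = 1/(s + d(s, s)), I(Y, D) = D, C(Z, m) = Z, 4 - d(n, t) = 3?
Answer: 2766/79 ≈ 35.013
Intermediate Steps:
d(n, t) = 1 (d(n, t) = 4 - 1*3 = 4 - 3 = 1)
A(T) = 18 + 6*T*(T + 1/T) (A(T) = 18 + 6*(T*(T + 1/T)) = 18 + 6*T*(T + 1/T))
o(s) = 1/(1 + s) (o(s) = 1/(s + 1) = 1/(1 + s))
C(35, 10) + o(I(-4, A(-3))) = 35 + 1/(1 + (24 + 6*(-3)²)) = 35 + 1/(1 + (24 + 6*9)) = 35 + 1/(1 + (24 + 54)) = 35 + 1/(1 + 78) = 35 + 1/79 = 2766/79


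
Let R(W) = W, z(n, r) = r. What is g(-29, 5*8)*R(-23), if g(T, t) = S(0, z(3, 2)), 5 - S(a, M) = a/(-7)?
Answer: -115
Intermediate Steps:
S(a, M) = 5 + a/7 (S(a, M) = 5 - a/(-7) = 5 - a*(-1)/7 = 5 - (-1)*a/7 = 5 + a/7)
g(T, t) = 5 (g(T, t) = 5 + (⅐)*0 = 5 + 0 = 5)
g(-29, 5*8)*R(-23) = 5*(-23) = -115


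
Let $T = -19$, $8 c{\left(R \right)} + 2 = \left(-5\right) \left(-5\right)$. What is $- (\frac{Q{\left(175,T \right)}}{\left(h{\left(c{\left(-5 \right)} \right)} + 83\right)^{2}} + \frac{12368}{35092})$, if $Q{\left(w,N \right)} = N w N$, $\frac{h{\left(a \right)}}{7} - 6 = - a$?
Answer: $- \frac{37647517332}{6175498933} \approx -6.0963$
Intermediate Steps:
$c{\left(R \right)} = \frac{23}{8}$ ($c{\left(R \right)} = - \frac{1}{4} + \frac{\left(-5\right) \left(-5\right)}{8} = - \frac{1}{4} + \frac{1}{8} \cdot 25 = - \frac{1}{4} + \frac{25}{8} = \frac{23}{8}$)
$h{\left(a \right)} = 42 - 7 a$ ($h{\left(a \right)} = 42 + 7 \left(- a\right) = 42 - 7 a$)
$Q{\left(w,N \right)} = w N^{2}$
$- (\frac{Q{\left(175,T \right)}}{\left(h{\left(c{\left(-5 \right)} \right)} + 83\right)^{2}} + \frac{12368}{35092}) = - (\frac{175 \left(-19\right)^{2}}{\left(\left(42 - \frac{161}{8}\right) + 83\right)^{2}} + \frac{12368}{35092}) = - (\frac{175 \cdot 361}{\left(\left(42 - \frac{161}{8}\right) + 83\right)^{2}} + 12368 \cdot \frac{1}{35092}) = - (\frac{63175}{\left(\frac{175}{8} + 83\right)^{2}} + \frac{3092}{8773}) = - (\frac{63175}{\left(\frac{839}{8}\right)^{2}} + \frac{3092}{8773}) = - (\frac{63175}{\frac{703921}{64}} + \frac{3092}{8773}) = - (63175 \cdot \frac{64}{703921} + \frac{3092}{8773}) = - (\frac{4043200}{703921} + \frac{3092}{8773}) = \left(-1\right) \frac{37647517332}{6175498933} = - \frac{37647517332}{6175498933}$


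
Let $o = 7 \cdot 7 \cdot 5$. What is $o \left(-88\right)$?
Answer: $-21560$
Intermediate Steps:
$o = 245$ ($o = 49 \cdot 5 = 245$)
$o \left(-88\right) = 245 \left(-88\right) = -21560$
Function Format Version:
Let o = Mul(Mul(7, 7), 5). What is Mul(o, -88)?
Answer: -21560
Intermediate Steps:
o = 245 (o = Mul(49, 5) = 245)
Mul(o, -88) = Mul(245, -88) = -21560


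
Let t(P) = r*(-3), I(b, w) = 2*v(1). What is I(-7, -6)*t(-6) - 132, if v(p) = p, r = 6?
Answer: -168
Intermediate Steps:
I(b, w) = 2 (I(b, w) = 2*1 = 2)
t(P) = -18 (t(P) = 6*(-3) = -18)
I(-7, -6)*t(-6) - 132 = 2*(-18) - 132 = -36 - 132 = -168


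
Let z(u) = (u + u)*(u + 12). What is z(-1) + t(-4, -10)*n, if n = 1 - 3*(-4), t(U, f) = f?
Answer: -152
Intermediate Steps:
n = 13 (n = 1 + 12 = 13)
z(u) = 2*u*(12 + u) (z(u) = (2*u)*(12 + u) = 2*u*(12 + u))
z(-1) + t(-4, -10)*n = 2*(-1)*(12 - 1) - 10*13 = 2*(-1)*11 - 130 = -22 - 130 = -152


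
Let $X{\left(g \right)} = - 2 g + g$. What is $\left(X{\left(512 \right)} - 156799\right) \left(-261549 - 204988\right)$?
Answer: $73391402007$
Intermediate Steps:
$X{\left(g \right)} = - g$
$\left(X{\left(512 \right)} - 156799\right) \left(-261549 - 204988\right) = \left(\left(-1\right) 512 - 156799\right) \left(-261549 - 204988\right) = \left(-512 - 156799\right) \left(-466537\right) = \left(-157311\right) \left(-466537\right) = 73391402007$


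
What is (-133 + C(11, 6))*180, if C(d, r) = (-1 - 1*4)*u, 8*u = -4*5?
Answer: -21690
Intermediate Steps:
u = -5/2 (u = (-4*5)/8 = (1/8)*(-20) = -5/2 ≈ -2.5000)
C(d, r) = 25/2 (C(d, r) = (-1 - 1*4)*(-5/2) = (-1 - 4)*(-5/2) = -5*(-5/2) = 25/2)
(-133 + C(11, 6))*180 = (-133 + 25/2)*180 = -241/2*180 = -21690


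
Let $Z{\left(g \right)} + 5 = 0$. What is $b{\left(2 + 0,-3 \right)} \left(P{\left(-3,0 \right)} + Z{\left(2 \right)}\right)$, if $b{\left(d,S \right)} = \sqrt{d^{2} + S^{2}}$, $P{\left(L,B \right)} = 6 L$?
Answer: $- 23 \sqrt{13} \approx -82.928$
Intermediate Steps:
$Z{\left(g \right)} = -5$ ($Z{\left(g \right)} = -5 + 0 = -5$)
$b{\left(d,S \right)} = \sqrt{S^{2} + d^{2}}$
$b{\left(2 + 0,-3 \right)} \left(P{\left(-3,0 \right)} + Z{\left(2 \right)}\right) = \sqrt{\left(-3\right)^{2} + \left(2 + 0\right)^{2}} \left(6 \left(-3\right) - 5\right) = \sqrt{9 + 2^{2}} \left(-18 - 5\right) = \sqrt{9 + 4} \left(-23\right) = \sqrt{13} \left(-23\right) = - 23 \sqrt{13}$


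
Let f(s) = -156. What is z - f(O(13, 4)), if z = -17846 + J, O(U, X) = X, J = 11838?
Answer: -5852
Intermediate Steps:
z = -6008 (z = -17846 + 11838 = -6008)
z - f(O(13, 4)) = -6008 - 1*(-156) = -6008 + 156 = -5852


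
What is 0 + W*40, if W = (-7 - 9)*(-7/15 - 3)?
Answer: 6656/3 ≈ 2218.7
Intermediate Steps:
W = 832/15 (W = -16*(-7*1/15 - 3) = -16*(-7/15 - 3) = -16*(-52/15) = 832/15 ≈ 55.467)
0 + W*40 = 0 + (832/15)*40 = 0 + 6656/3 = 6656/3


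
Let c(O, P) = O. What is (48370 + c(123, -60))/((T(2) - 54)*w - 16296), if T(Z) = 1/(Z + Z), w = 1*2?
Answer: -96986/32807 ≈ -2.9563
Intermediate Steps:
w = 2
T(Z) = 1/(2*Z)
(48370 + c(123, -60))/((T(2) - 54)*w - 16296) = (48370 + 123)/(((1/2)/2 - 54)*2 - 16296) = 48493/(((1/2)*(1/2) - 54)*2 - 16296) = 48493/((1/4 - 54)*2 - 16296) = 48493/(-215/4*2 - 16296) = 48493/(-215/2 - 16296) = 48493/(-32807/2) = 48493*(-2/32807) = -96986/32807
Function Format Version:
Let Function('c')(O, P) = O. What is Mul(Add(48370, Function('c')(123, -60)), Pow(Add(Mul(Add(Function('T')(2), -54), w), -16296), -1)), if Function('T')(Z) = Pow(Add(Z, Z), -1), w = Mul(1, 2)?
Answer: Rational(-96986, 32807) ≈ -2.9563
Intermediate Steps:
w = 2
Function('T')(Z) = Mul(Rational(1, 2), Pow(Z, -1)) (Function('T')(Z) = Pow(Mul(2, Z), -1) = Mul(Rational(1, 2), Pow(Z, -1)))
Mul(Add(48370, Function('c')(123, -60)), Pow(Add(Mul(Add(Function('T')(2), -54), w), -16296), -1)) = Mul(Add(48370, 123), Pow(Add(Mul(Add(Mul(Rational(1, 2), Pow(2, -1)), -54), 2), -16296), -1)) = Mul(48493, Pow(Add(Mul(Add(Mul(Rational(1, 2), Rational(1, 2)), -54), 2), -16296), -1)) = Mul(48493, Pow(Add(Mul(Add(Rational(1, 4), -54), 2), -16296), -1)) = Mul(48493, Pow(Add(Mul(Rational(-215, 4), 2), -16296), -1)) = Mul(48493, Pow(Add(Rational(-215, 2), -16296), -1)) = Mul(48493, Pow(Rational(-32807, 2), -1)) = Mul(48493, Rational(-2, 32807)) = Rational(-96986, 32807)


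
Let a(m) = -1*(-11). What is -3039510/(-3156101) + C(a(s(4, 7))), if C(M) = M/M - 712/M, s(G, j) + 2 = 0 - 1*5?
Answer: -2178992191/34717111 ≈ -62.764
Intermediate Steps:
s(G, j) = -7 (s(G, j) = -2 + (0 - 1*5) = -2 + (0 - 5) = -2 - 5 = -7)
a(m) = 11
C(M) = 1 - 712/M
-3039510/(-3156101) + C(a(s(4, 7))) = -3039510/(-3156101) + (-712 + 11)/11 = -3039510*(-1/3156101) + (1/11)*(-701) = 3039510/3156101 - 701/11 = -2178992191/34717111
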